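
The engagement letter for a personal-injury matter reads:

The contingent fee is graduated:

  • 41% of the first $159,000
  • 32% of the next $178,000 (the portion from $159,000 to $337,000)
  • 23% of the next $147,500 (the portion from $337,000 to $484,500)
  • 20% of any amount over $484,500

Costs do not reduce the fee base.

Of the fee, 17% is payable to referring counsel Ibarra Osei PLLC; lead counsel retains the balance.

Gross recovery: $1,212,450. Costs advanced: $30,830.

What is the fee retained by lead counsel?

$250,381.95

Fee base is the gross recovery, $1,212,450; costs are reimbursed separately.
First $159,000 at 41% = $65,190.00
Next $178,000 at 32% = $56,960.00
Next $147,500 at 23% = $33,925.00
Remaining $727,950 at 20% = $145,590.00
Fee: $65,190.00 + $56,960.00 + $33,925.00 + $145,590.00 = $301,665.00
Referral share: 17% of $301,665.00 = $51,283.05; lead counsel retains $301,665.00 − $51,283.05 = $250,381.95.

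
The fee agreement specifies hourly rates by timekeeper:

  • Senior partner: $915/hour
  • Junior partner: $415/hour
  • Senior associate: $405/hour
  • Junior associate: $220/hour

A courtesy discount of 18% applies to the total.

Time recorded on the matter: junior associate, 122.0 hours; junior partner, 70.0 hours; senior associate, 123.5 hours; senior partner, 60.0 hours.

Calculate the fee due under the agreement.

$131,862.15

Senior partner: 60.0 × $915 = $54,900.00
Junior partner: 70.0 × $415 = $29,050.00
Senior associate: 123.5 × $405 = $50,017.50
Junior associate: 122.0 × $220 = $26,840.00
Subtotal: $160,807.50
Less 18% discount: −$28,945.35
Total: $160,807.50 − $28,945.35 = $131,862.15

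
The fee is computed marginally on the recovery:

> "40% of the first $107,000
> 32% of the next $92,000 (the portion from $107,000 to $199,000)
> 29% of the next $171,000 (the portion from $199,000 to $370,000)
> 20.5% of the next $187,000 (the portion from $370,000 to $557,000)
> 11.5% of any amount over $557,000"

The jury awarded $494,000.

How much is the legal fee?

$147,250.00

First $107,000 at 40% = $42,800.00
Next $92,000 at 32% = $29,440.00
Next $171,000 at 29% = $49,590.00
Remaining $124,000 at 20.5% = $25,420.00
Fee: $42,800.00 + $29,440.00 + $49,590.00 + $25,420.00 = $147,250.00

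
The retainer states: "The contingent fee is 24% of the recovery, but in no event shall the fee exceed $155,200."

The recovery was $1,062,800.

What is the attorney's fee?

24% of $1,062,800 = $255,072.00
That exceeds the $155,200 cap, so the fee is capped at $155,200.

$155,200.00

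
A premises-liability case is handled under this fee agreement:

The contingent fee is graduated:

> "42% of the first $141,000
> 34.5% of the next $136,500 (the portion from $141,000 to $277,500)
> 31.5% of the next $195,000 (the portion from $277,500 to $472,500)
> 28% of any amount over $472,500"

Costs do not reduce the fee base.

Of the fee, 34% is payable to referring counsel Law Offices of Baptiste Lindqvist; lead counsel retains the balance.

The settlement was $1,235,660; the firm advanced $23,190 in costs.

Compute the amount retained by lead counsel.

Fee base is the gross recovery, $1,235,660; costs are reimbursed separately.
First $141,000 at 42% = $59,220.00
Next $136,500 at 34.5% = $47,092.50
Next $195,000 at 31.5% = $61,425.00
Remaining $763,160 at 28% = $213,684.80
Fee: $59,220.00 + $47,092.50 + $61,425.00 + $213,684.80 = $381,422.30
Referral share: 34% of $381,422.30 = $129,683.58; lead counsel retains $381,422.30 − $129,683.58 = $251,738.72.

$251,738.72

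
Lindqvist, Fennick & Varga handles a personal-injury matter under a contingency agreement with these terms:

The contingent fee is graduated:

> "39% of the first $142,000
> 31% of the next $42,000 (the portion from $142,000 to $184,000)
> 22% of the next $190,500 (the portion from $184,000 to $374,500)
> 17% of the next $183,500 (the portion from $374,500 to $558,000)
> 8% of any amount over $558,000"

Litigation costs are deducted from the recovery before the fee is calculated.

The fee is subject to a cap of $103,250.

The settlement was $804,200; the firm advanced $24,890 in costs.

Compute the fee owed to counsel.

$103,250.00

Fee base (net of costs): $804,200 − $24,890 = $779,310
First $142,000 at 39% = $55,380.00
Next $42,000 at 31% = $13,020.00
Next $190,500 at 22% = $41,910.00
Next $183,500 at 17% = $31,195.00
Remaining $221,310 at 8% = $17,704.80
Fee: $55,380.00 + $13,020.00 + $41,910.00 + $31,195.00 + $17,704.80 = $159,209.80
$159,209.80 exceeds the $103,250 cap, so the fee is capped at $103,250.00.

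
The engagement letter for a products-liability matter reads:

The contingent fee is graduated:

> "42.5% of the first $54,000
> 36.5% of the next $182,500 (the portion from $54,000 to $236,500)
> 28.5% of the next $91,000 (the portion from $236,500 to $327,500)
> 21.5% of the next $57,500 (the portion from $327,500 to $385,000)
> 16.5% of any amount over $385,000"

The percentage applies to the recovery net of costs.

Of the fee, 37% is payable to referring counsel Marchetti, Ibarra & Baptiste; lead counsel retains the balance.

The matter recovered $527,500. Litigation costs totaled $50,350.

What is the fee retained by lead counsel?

$90,130.79

Fee base (net of costs): $527,500 − $50,350 = $477,150
First $54,000 at 42.5% = $22,950.00
Next $182,500 at 36.5% = $66,612.50
Next $91,000 at 28.5% = $25,935.00
Next $57,500 at 21.5% = $12,362.50
Remaining $92,150 at 16.5% = $15,204.75
Fee: $22,950.00 + $66,612.50 + $25,935.00 + $12,362.50 + $15,204.75 = $143,064.75
Referral share: 37% of $143,064.75 = $52,933.96; lead counsel retains $143,064.75 − $52,933.96 = $90,130.79.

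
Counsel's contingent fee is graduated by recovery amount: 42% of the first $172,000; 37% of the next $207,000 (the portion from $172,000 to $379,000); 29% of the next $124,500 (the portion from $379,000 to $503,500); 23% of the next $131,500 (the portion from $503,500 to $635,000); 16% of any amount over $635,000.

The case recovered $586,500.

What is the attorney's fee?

$204,025.00

First $172,000 at 42% = $72,240.00
Next $207,000 at 37% = $76,590.00
Next $124,500 at 29% = $36,105.00
Remaining $83,000 at 23% = $19,090.00
Fee: $72,240.00 + $76,590.00 + $36,105.00 + $19,090.00 = $204,025.00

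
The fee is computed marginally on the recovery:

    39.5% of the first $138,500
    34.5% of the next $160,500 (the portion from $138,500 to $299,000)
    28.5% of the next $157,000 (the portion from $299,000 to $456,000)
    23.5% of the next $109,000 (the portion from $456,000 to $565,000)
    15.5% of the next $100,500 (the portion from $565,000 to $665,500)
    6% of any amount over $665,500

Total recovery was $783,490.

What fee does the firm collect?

$203,096.90

First $138,500 at 39.5% = $54,707.50
Next $160,500 at 34.5% = $55,372.50
Next $157,000 at 28.5% = $44,745.00
Next $109,000 at 23.5% = $25,615.00
Next $100,500 at 15.5% = $15,577.50
Remaining $117,990 at 6% = $7,079.40
Fee: $54,707.50 + $55,372.50 + $44,745.00 + $25,615.00 + $15,577.50 + $7,079.40 = $203,096.90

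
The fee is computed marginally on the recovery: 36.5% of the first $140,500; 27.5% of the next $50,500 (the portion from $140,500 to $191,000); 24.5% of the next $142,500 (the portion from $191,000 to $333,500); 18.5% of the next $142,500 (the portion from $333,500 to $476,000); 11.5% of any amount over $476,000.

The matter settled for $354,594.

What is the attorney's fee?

First $140,500 at 36.5% = $51,282.50
Next $50,500 at 27.5% = $13,887.50
Next $142,500 at 24.5% = $34,912.50
Remaining $21,094 at 18.5% = $3,902.39
Fee: $51,282.50 + $13,887.50 + $34,912.50 + $3,902.39 = $103,984.89

$103,984.89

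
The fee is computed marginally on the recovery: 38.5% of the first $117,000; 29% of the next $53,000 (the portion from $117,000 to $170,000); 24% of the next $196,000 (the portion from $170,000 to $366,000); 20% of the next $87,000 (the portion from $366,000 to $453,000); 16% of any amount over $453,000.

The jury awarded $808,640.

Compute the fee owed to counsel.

$181,757.40

First $117,000 at 38.5% = $45,045.00
Next $53,000 at 29% = $15,370.00
Next $196,000 at 24% = $47,040.00
Next $87,000 at 20% = $17,400.00
Remaining $355,640 at 16% = $56,902.40
Fee: $45,045.00 + $15,370.00 + $47,040.00 + $17,400.00 + $56,902.40 = $181,757.40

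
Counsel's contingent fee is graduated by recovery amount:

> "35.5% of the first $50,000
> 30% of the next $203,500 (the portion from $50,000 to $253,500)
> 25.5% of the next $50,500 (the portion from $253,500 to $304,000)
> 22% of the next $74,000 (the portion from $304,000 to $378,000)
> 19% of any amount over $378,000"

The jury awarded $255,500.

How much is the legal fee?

First $50,000 at 35.5% = $17,750.00
Next $203,500 at 30% = $61,050.00
Remaining $2,000 at 25.5% = $510.00
Fee: $17,750.00 + $61,050.00 + $510.00 = $79,310.00

$79,310.00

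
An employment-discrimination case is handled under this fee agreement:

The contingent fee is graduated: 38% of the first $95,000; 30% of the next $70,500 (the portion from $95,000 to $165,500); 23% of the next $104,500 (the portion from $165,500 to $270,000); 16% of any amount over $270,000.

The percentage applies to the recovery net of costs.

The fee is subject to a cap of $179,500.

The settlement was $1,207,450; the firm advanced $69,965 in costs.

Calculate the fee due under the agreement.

$179,500.00

Fee base (net of costs): $1,207,450 − $69,965 = $1,137,485
First $95,000 at 38% = $36,100.00
Next $70,500 at 30% = $21,150.00
Next $104,500 at 23% = $24,035.00
Remaining $867,485 at 16% = $138,797.60
Fee: $36,100.00 + $21,150.00 + $24,035.00 + $138,797.60 = $220,082.60
$220,082.60 exceeds the $179,500 cap, so the fee is capped at $179,500.00.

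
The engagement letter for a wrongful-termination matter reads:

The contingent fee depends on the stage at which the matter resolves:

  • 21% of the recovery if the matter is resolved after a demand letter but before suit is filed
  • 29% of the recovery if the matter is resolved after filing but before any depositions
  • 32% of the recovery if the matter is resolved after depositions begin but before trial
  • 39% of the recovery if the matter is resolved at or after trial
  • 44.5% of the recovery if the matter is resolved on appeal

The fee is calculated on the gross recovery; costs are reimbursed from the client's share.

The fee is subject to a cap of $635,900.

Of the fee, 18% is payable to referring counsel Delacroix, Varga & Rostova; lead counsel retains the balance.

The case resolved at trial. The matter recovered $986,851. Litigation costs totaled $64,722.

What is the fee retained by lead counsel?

$315,594.95

Fee base is the gross recovery, $986,851; costs are reimbursed separately.
The matter resolved at trial, so the 39% rate applies.
$986,851 × 39% = $384,871.89
$384,871.89 is under the $635,900 cap.
Referral share: 18% of $384,871.89 = $69,276.94; lead counsel retains $384,871.89 − $69,276.94 = $315,594.95.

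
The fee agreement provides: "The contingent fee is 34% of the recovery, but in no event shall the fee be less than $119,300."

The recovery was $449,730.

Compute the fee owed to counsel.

$152,908.20

34% of $449,730 = $152,908.20
That exceeds the $119,300 minimum.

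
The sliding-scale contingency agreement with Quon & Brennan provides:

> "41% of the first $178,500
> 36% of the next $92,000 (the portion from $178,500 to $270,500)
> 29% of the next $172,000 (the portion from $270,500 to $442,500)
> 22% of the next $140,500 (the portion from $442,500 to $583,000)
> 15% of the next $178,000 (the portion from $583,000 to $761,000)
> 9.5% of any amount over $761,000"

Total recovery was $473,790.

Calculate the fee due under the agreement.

First $178,500 at 41% = $73,185.00
Next $92,000 at 36% = $33,120.00
Next $172,000 at 29% = $49,880.00
Remaining $31,290 at 22% = $6,883.80
Fee: $73,185.00 + $33,120.00 + $49,880.00 + $6,883.80 = $163,068.80

$163,068.80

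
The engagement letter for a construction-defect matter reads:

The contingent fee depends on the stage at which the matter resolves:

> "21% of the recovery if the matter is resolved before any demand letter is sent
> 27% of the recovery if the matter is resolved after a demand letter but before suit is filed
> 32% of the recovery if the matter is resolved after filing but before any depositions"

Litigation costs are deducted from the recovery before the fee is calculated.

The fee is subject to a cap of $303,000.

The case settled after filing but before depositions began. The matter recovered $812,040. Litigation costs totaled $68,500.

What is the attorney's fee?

$237,932.80

Fee base (net of costs): $812,040 − $68,500 = $743,540
The matter settled after filing but before depositions began, so the 32% rate applies.
$743,540 × 32% = $237,932.80
$237,932.80 is under the $303,000 cap.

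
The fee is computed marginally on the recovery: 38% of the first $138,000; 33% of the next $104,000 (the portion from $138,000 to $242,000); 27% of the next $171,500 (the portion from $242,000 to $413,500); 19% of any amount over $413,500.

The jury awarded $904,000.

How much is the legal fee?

$226,260.00

First $138,000 at 38% = $52,440.00
Next $104,000 at 33% = $34,320.00
Next $171,500 at 27% = $46,305.00
Remaining $490,500 at 19% = $93,195.00
Fee: $52,440.00 + $34,320.00 + $46,305.00 + $93,195.00 = $226,260.00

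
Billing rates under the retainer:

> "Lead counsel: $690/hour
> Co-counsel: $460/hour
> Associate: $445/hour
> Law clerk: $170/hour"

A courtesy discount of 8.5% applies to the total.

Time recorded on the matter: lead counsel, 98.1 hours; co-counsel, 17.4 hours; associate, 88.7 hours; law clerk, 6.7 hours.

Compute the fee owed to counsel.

Lead counsel: 98.1 × $690 = $67,689.00
Co-counsel: 17.4 × $460 = $8,004.00
Associate: 88.7 × $445 = $39,471.50
Law clerk: 6.7 × $170 = $1,139.00
Subtotal: $116,303.50
Less 8.5% discount: −$9,885.80
Total: $116,303.50 − $9,885.80 = $106,417.70

$106,417.70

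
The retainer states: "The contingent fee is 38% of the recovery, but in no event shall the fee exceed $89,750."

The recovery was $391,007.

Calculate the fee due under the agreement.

38% of $391,007 = $148,582.66
That exceeds the $89,750 cap, so the fee is capped at $89,750.

$89,750.00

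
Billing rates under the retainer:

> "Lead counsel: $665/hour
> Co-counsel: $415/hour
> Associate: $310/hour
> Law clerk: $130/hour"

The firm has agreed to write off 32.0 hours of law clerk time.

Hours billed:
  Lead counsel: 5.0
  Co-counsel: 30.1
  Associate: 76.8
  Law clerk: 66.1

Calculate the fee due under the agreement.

Lead counsel: 5.0 × $665 = $3,325.00
Co-counsel: 30.1 × $415 = $12,491.50
Associate: 76.8 × $310 = $23,808.00
Law clerk: 66.1 × $130 = $8,593.00
Subtotal: $48,217.50
Write-off: 32.0 × $130 = $4,160.00
Total: $48,217.50 − $4,160.00 = $44,057.50

$44,057.50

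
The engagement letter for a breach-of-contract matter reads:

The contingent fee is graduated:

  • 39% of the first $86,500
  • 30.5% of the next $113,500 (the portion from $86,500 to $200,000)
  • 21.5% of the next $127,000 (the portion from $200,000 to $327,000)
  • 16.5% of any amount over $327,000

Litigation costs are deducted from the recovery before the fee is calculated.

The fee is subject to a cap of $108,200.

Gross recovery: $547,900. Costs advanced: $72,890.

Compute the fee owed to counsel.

$108,200.00

Fee base (net of costs): $547,900 − $72,890 = $475,010
First $86,500 at 39% = $33,735.00
Next $113,500 at 30.5% = $34,617.50
Next $127,000 at 21.5% = $27,305.00
Remaining $148,010 at 16.5% = $24,421.65
Fee: $33,735.00 + $34,617.50 + $27,305.00 + $24,421.65 = $120,079.15
$120,079.15 exceeds the $108,200 cap, so the fee is capped at $108,200.00.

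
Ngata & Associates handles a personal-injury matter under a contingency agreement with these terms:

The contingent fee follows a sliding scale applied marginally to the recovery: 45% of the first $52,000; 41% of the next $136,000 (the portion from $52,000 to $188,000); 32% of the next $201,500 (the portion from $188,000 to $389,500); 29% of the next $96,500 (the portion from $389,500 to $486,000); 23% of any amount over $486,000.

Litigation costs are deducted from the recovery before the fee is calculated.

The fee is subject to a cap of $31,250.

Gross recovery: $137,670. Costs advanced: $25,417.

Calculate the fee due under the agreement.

Fee base (net of costs): $137,670 − $25,417 = $112,253
First $52,000 at 45% = $23,400.00
Remaining $60,253 at 41% = $24,703.73
Fee: $23,400.00 + $24,703.73 = $48,103.73
$48,103.73 exceeds the $31,250 cap, so the fee is capped at $31,250.00.

$31,250.00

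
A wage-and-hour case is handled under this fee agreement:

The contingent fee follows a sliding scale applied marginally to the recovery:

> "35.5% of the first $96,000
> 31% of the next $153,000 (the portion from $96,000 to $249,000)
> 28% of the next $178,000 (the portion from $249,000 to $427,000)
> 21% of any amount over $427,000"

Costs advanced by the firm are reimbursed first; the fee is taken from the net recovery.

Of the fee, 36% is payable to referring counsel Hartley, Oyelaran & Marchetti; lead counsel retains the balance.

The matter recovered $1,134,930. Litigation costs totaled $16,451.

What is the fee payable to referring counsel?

$99,561.81

Fee base (net of costs): $1,134,930 − $16,451 = $1,118,479
First $96,000 at 35.5% = $34,080.00
Next $153,000 at 31% = $47,430.00
Next $178,000 at 28% = $49,840.00
Remaining $691,479 at 21% = $145,210.59
Fee: $34,080.00 + $47,430.00 + $49,840.00 + $145,210.59 = $276,560.59
Referral share: 36% of $276,560.59 = $99,561.81; lead counsel retains $276,560.59 − $99,561.81 = $176,998.78.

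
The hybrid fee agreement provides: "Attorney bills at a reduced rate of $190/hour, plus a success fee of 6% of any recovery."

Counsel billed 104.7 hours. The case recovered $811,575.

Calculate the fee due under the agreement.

Hourly: 104.7 × $190 = $19,893.00
Success fee: 6% of $811,575 = $48,694.50
Total: $19,893.00 + $48,694.50 = $68,587.50

$68,587.50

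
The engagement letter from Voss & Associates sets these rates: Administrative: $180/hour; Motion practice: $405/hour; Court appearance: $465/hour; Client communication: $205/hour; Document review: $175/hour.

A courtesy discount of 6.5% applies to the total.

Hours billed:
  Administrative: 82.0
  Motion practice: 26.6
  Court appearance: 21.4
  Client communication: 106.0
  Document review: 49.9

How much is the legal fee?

$61,659.98

Administrative: 82.0 × $180 = $14,760.00
Motion practice: 26.6 × $405 = $10,773.00
Court appearance: 21.4 × $465 = $9,951.00
Client communication: 106.0 × $205 = $21,730.00
Document review: 49.9 × $175 = $8,732.50
Subtotal: $65,946.50
Less 6.5% discount: −$4,286.52
Total: $65,946.50 − $4,286.52 = $61,659.98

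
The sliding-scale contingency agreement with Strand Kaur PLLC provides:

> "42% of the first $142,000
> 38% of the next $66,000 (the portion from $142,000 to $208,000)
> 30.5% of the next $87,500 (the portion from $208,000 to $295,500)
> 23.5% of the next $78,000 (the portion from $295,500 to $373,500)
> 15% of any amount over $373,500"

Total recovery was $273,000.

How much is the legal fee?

$104,545.00

First $142,000 at 42% = $59,640.00
Next $66,000 at 38% = $25,080.00
Remaining $65,000 at 30.5% = $19,825.00
Fee: $59,640.00 + $25,080.00 + $19,825.00 = $104,545.00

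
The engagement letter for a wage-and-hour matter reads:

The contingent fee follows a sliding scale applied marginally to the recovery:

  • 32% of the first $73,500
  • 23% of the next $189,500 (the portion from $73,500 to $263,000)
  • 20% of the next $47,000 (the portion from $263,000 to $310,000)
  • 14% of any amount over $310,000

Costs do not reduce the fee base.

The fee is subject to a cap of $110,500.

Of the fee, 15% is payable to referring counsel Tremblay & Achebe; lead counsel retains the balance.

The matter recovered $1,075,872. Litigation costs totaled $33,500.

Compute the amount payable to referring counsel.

Fee base is the gross recovery, $1,075,872; costs are reimbursed separately.
First $73,500 at 32% = $23,520.00
Next $189,500 at 23% = $43,585.00
Next $47,000 at 20% = $9,400.00
Remaining $765,872 at 14% = $107,222.08
Fee: $23,520.00 + $43,585.00 + $9,400.00 + $107,222.08 = $183,727.08
$183,727.08 exceeds the $110,500 cap, so the fee is capped at $110,500.00.
Referral share: 15% of $110,500.00 = $16,575.00; lead counsel retains $110,500.00 − $16,575.00 = $93,925.00.

$16,575.00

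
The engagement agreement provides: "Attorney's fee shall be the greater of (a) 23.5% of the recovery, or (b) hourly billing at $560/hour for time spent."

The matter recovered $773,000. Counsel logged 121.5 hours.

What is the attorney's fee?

$181,655.00

(a) 23.5% of $773,000 = $181,655.00
(b) 121.5 × $560 = $68,040.00
The greater is (a): $181,655.00.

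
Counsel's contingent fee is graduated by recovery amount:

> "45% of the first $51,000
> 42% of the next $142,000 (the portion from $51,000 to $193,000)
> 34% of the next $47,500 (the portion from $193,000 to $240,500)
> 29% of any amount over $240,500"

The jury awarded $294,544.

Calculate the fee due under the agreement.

First $51,000 at 45% = $22,950.00
Next $142,000 at 42% = $59,640.00
Next $47,500 at 34% = $16,150.00
Remaining $54,044 at 29% = $15,672.76
Fee: $22,950.00 + $59,640.00 + $16,150.00 + $15,672.76 = $114,412.76

$114,412.76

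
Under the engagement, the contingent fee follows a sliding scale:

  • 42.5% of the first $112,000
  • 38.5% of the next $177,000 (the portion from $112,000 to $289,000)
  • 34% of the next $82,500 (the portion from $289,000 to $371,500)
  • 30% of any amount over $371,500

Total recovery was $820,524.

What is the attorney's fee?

$278,502.20

First $112,000 at 42.5% = $47,600.00
Next $177,000 at 38.5% = $68,145.00
Next $82,500 at 34% = $28,050.00
Remaining $449,024 at 30% = $134,707.20
Fee: $47,600.00 + $68,145.00 + $28,050.00 + $134,707.20 = $278,502.20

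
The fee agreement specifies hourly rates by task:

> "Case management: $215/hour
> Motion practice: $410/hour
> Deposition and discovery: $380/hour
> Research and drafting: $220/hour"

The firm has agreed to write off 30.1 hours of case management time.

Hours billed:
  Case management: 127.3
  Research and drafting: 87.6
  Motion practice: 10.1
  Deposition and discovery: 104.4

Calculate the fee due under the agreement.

$83,983.00

Case management: 127.3 × $215 = $27,369.50
Motion practice: 10.1 × $410 = $4,141.00
Deposition and discovery: 104.4 × $380 = $39,672.00
Research and drafting: 87.6 × $220 = $19,272.00
Subtotal: $90,454.50
Write-off: 30.1 × $215 = $6,471.50
Total: $90,454.50 − $6,471.50 = $83,983.00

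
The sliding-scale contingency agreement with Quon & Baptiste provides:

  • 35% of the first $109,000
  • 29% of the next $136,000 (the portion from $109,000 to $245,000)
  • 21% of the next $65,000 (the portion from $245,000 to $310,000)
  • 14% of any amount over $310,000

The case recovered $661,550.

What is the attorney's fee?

First $109,000 at 35% = $38,150.00
Next $136,000 at 29% = $39,440.00
Next $65,000 at 21% = $13,650.00
Remaining $351,550 at 14% = $49,217.00
Fee: $38,150.00 + $39,440.00 + $13,650.00 + $49,217.00 = $140,457.00

$140,457.00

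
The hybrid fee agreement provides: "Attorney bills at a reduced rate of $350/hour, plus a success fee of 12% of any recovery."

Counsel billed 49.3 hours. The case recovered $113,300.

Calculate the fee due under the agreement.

Hourly: 49.3 × $350 = $17,255.00
Success fee: 12% of $113,300 = $13,596.00
Total: $17,255.00 + $13,596.00 = $30,851.00

$30,851.00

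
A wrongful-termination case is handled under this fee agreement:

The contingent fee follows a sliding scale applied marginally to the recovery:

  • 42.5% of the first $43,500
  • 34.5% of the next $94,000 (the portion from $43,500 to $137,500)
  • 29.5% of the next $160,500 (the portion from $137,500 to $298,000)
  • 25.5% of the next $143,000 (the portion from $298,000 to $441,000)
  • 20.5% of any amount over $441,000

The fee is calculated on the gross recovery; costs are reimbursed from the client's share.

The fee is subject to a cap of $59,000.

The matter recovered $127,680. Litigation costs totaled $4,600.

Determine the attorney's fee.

$47,529.60

Fee base is the gross recovery, $127,680; costs are reimbursed separately.
First $43,500 at 42.5% = $18,487.50
Remaining $84,180 at 34.5% = $29,042.10
Fee: $18,487.50 + $29,042.10 = $47,529.60
$47,529.60 is under the $59,000 cap.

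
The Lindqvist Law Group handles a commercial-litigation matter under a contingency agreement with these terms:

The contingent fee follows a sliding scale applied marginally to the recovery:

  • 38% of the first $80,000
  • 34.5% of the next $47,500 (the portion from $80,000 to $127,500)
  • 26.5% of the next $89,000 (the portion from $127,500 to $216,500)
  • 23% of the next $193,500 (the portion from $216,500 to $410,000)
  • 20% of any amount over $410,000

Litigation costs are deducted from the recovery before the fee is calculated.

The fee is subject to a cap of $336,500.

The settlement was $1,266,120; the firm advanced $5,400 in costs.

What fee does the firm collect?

Fee base (net of costs): $1,266,120 − $5,400 = $1,260,720
First $80,000 at 38% = $30,400.00
Next $47,500 at 34.5% = $16,387.50
Next $89,000 at 26.5% = $23,585.00
Next $193,500 at 23% = $44,505.00
Remaining $850,720 at 20% = $170,144.00
Fee: $30,400.00 + $16,387.50 + $23,585.00 + $44,505.00 + $170,144.00 = $285,021.50
$285,021.50 is under the $336,500 cap.

$285,021.50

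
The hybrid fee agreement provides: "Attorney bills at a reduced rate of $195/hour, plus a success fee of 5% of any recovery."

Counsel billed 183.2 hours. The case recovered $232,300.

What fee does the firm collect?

Hourly: 183.2 × $195 = $35,724.00
Success fee: 5% of $232,300 = $11,615.00
Total: $35,724.00 + $11,615.00 = $47,339.00

$47,339.00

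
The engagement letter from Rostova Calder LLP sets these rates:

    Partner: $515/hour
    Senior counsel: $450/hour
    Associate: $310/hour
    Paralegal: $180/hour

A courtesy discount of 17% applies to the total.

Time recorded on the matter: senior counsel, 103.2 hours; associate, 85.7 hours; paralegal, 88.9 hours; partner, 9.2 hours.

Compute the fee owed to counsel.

Partner: 9.2 × $515 = $4,738.00
Senior counsel: 103.2 × $450 = $46,440.00
Associate: 85.7 × $310 = $26,567.00
Paralegal: 88.9 × $180 = $16,002.00
Subtotal: $93,747.00
Less 17% discount: −$15,936.99
Total: $93,747.00 − $15,936.99 = $77,810.01

$77,810.01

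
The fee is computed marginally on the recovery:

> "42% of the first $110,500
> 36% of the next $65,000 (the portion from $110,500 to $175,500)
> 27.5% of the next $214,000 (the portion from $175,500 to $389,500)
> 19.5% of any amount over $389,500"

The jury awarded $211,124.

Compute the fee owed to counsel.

First $110,500 at 42% = $46,410.00
Next $65,000 at 36% = $23,400.00
Remaining $35,624 at 27.5% = $9,796.60
Fee: $46,410.00 + $23,400.00 + $9,796.60 = $79,606.60

$79,606.60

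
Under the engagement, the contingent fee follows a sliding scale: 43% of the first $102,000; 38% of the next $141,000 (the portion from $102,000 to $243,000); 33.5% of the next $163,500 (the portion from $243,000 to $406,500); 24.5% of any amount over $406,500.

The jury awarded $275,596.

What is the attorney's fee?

First $102,000 at 43% = $43,860.00
Next $141,000 at 38% = $53,580.00
Remaining $32,596 at 33.5% = $10,919.66
Fee: $43,860.00 + $53,580.00 + $10,919.66 = $108,359.66

$108,359.66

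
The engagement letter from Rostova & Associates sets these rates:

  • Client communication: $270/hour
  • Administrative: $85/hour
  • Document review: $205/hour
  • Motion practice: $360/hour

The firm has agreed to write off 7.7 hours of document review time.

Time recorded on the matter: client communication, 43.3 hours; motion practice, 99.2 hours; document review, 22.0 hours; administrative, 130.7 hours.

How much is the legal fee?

$61,444.00

Client communication: 43.3 × $270 = $11,691.00
Administrative: 130.7 × $85 = $11,109.50
Document review: 22.0 × $205 = $4,510.00
Motion practice: 99.2 × $360 = $35,712.00
Subtotal: $63,022.50
Write-off: 7.7 × $205 = $1,578.50
Total: $63,022.50 − $1,578.50 = $61,444.00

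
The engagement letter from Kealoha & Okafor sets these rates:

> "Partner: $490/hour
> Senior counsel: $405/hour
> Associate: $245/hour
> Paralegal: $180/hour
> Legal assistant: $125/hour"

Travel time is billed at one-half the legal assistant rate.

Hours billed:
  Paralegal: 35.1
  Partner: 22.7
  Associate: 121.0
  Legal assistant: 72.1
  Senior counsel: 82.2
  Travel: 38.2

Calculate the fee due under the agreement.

Partner: 22.7 × $490 = $11,123.00
Senior counsel: 82.2 × $405 = $33,291.00
Associate: 121.0 × $245 = $29,645.00
Paralegal: 35.1 × $180 = $6,318.00
Legal assistant: 72.1 × $125 = $9,012.50
Subtotal: $11,123.00 + $33,291.00 + $29,645.00 + $6,318.00 + $9,012.50 = $89,389.50
Travel: 38.2 × ($125 ÷ 2) = 38.2 × $62.50 = $2,387.50
Total: $89,389.50 + $2,387.50 = $91,777.00

$91,777.00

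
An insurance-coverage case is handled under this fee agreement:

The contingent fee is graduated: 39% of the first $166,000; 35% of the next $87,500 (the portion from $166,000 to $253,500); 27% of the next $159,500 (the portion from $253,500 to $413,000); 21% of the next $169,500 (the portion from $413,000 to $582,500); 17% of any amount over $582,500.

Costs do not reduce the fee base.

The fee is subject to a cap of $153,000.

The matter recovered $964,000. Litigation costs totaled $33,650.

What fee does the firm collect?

$153,000.00

Fee base is the gross recovery, $964,000; costs are reimbursed separately.
First $166,000 at 39% = $64,740.00
Next $87,500 at 35% = $30,625.00
Next $159,500 at 27% = $43,065.00
Next $169,500 at 21% = $35,595.00
Remaining $381,500 at 17% = $64,855.00
Fee: $64,740.00 + $30,625.00 + $43,065.00 + $35,595.00 + $64,855.00 = $238,880.00
$238,880.00 exceeds the $153,000 cap, so the fee is capped at $153,000.00.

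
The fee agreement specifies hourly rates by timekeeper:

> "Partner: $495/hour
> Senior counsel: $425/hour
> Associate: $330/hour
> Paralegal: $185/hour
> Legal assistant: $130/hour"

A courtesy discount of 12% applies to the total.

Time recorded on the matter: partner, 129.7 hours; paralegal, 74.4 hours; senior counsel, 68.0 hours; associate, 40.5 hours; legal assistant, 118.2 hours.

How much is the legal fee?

$119,324.92

Partner: 129.7 × $495 = $64,201.50
Senior counsel: 68.0 × $425 = $28,900.00
Associate: 40.5 × $330 = $13,365.00
Paralegal: 74.4 × $185 = $13,764.00
Legal assistant: 118.2 × $130 = $15,366.00
Subtotal: $135,596.50
Less 12% discount: −$16,271.58
Total: $135,596.50 − $16,271.58 = $119,324.92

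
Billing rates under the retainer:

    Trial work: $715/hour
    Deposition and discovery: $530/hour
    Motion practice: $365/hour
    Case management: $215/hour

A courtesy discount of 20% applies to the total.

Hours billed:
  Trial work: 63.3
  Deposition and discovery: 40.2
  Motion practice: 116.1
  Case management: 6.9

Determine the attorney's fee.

Trial work: 63.3 × $715 = $45,259.50
Deposition and discovery: 40.2 × $530 = $21,306.00
Motion practice: 116.1 × $365 = $42,376.50
Case management: 6.9 × $215 = $1,483.50
Subtotal: $110,425.50
Less 20% discount: −$22,085.10
Total: $110,425.50 − $22,085.10 = $88,340.40

$88,340.40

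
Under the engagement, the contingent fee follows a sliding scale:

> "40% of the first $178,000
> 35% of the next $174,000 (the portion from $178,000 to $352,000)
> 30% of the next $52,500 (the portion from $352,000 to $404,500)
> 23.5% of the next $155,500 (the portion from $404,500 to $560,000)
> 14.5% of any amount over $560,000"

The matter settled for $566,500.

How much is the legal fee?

First $178,000 at 40% = $71,200.00
Next $174,000 at 35% = $60,900.00
Next $52,500 at 30% = $15,750.00
Next $155,500 at 23.5% = $36,542.50
Remaining $6,500 at 14.5% = $942.50
Fee: $71,200.00 + $60,900.00 + $15,750.00 + $36,542.50 + $942.50 = $185,335.00

$185,335.00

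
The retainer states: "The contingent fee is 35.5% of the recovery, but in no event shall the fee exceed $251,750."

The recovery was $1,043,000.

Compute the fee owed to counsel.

$251,750.00

35.5% of $1,043,000 = $370,265.00
That exceeds the $251,750 cap, so the fee is capped at $251,750.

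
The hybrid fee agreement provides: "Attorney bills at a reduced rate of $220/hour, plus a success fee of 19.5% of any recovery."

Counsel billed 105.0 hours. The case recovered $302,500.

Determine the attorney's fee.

$82,087.50

Hourly: 105.0 × $220 = $23,100.00
Success fee: 19.5% of $302,500 = $58,987.50
Total: $23,100.00 + $58,987.50 = $82,087.50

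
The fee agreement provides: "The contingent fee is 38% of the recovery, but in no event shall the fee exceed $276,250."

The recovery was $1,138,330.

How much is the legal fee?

$276,250.00

38% of $1,138,330 = $432,565.40
That exceeds the $276,250 cap, so the fee is capped at $276,250.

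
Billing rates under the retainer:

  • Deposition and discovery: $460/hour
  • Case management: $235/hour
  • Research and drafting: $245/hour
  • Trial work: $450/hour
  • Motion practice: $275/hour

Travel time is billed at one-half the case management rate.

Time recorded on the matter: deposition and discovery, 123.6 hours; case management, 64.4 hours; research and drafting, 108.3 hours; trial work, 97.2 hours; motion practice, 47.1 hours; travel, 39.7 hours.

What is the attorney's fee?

$159,880.75

Deposition and discovery: 123.6 × $460 = $56,856.00
Case management: 64.4 × $235 = $15,134.00
Research and drafting: 108.3 × $245 = $26,533.50
Trial work: 97.2 × $450 = $43,740.00
Motion practice: 47.1 × $275 = $12,952.50
Subtotal: $56,856.00 + $15,134.00 + $26,533.50 + $43,740.00 + $12,952.50 = $155,216.00
Travel: 39.7 × ($235 ÷ 2) = 39.7 × $117.50 = $4,664.75
Total: $155,216.00 + $4,664.75 = $159,880.75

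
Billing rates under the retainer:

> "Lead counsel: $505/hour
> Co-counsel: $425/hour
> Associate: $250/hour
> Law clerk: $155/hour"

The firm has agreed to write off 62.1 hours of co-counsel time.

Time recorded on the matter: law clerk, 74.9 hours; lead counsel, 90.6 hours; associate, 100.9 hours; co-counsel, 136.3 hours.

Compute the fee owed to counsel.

Lead counsel: 90.6 × $505 = $45,753.00
Co-counsel: 136.3 × $425 = $57,927.50
Associate: 100.9 × $250 = $25,225.00
Law clerk: 74.9 × $155 = $11,609.50
Subtotal: $140,515.00
Write-off: 62.1 × $425 = $26,392.50
Total: $140,515.00 − $26,392.50 = $114,122.50

$114,122.50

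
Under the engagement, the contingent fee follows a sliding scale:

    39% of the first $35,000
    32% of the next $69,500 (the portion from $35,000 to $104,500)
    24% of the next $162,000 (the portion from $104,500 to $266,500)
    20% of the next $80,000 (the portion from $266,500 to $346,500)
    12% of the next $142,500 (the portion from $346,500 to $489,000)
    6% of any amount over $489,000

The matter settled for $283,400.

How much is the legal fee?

First $35,000 at 39% = $13,650.00
Next $69,500 at 32% = $22,240.00
Next $162,000 at 24% = $38,880.00
Remaining $16,900 at 20% = $3,380.00
Fee: $13,650.00 + $22,240.00 + $38,880.00 + $3,380.00 = $78,150.00

$78,150.00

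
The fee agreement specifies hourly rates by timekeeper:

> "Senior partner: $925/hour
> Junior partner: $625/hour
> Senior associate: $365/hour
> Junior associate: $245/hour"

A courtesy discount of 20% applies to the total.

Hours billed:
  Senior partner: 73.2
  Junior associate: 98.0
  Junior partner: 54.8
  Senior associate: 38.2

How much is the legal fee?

$111,930.40

Senior partner: 73.2 × $925 = $67,710.00
Junior partner: 54.8 × $625 = $34,250.00
Senior associate: 38.2 × $365 = $13,943.00
Junior associate: 98.0 × $245 = $24,010.00
Subtotal: $139,913.00
Less 20% discount: −$27,982.60
Total: $139,913.00 − $27,982.60 = $111,930.40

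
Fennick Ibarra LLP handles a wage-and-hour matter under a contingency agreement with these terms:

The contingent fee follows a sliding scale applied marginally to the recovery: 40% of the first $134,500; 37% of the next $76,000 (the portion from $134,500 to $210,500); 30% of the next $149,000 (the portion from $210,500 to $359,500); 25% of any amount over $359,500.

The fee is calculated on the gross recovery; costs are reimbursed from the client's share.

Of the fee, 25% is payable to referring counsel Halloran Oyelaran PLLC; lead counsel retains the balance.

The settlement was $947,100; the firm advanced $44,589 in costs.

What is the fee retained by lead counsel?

$205,140.00

Fee base is the gross recovery, $947,100; costs are reimbursed separately.
First $134,500 at 40% = $53,800.00
Next $76,000 at 37% = $28,120.00
Next $149,000 at 30% = $44,700.00
Remaining $587,600 at 25% = $146,900.00
Fee: $53,800.00 + $28,120.00 + $44,700.00 + $146,900.00 = $273,520.00
Referral share: 25% of $273,520.00 = $68,380.00; lead counsel retains $273,520.00 − $68,380.00 = $205,140.00.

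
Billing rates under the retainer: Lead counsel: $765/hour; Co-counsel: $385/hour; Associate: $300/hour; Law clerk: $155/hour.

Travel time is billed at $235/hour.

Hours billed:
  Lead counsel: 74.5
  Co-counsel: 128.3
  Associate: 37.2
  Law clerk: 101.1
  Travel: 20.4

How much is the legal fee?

Lead counsel: 74.5 × $765 = $56,992.50
Co-counsel: 128.3 × $385 = $49,395.50
Associate: 37.2 × $300 = $11,160.00
Law clerk: 101.1 × $155 = $15,670.50
Subtotal: $56,992.50 + $49,395.50 + $11,160.00 + $15,670.50 = $133,218.50
Travel: 20.4 × $235 = $4,794.00
Total: $133,218.50 + $4,794.00 = $138,012.50

$138,012.50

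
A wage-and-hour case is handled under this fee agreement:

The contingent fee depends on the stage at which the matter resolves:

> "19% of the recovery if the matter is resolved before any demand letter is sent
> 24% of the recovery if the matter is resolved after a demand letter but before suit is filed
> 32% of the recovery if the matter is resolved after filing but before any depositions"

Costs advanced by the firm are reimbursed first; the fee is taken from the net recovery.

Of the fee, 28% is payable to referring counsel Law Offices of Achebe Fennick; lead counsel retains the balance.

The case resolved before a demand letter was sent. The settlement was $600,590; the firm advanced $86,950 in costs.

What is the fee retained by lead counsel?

$70,265.95

Fee base (net of costs): $600,590 − $86,950 = $513,640
The matter resolved before a demand letter was sent, so the 19% rate applies.
$513,640 × 19% = $97,591.60
Referral share: 28% of $97,591.60 = $27,325.65; lead counsel retains $97,591.60 − $27,325.65 = $70,265.95.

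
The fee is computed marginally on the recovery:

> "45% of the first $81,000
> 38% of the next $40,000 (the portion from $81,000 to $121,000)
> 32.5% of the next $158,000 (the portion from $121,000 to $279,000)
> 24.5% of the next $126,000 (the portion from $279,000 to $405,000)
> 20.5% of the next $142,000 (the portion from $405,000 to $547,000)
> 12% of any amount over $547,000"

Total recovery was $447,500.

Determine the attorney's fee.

First $81,000 at 45% = $36,450.00
Next $40,000 at 38% = $15,200.00
Next $158,000 at 32.5% = $51,350.00
Next $126,000 at 24.5% = $30,870.00
Remaining $42,500 at 20.5% = $8,712.50
Fee: $36,450.00 + $15,200.00 + $51,350.00 + $30,870.00 + $8,712.50 = $142,582.50

$142,582.50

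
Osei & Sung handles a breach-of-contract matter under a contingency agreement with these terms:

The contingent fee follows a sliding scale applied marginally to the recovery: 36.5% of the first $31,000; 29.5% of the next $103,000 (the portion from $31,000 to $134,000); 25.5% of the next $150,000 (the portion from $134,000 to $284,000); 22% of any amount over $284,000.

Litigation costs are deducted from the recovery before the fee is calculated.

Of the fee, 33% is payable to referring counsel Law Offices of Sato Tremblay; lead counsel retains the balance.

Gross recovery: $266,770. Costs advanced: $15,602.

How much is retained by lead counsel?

Fee base (net of costs): $266,770 − $15,602 = $251,168
First $31,000 at 36.5% = $11,315.00
Next $103,000 at 29.5% = $30,385.00
Remaining $117,168 at 25.5% = $29,877.84
Fee: $11,315.00 + $30,385.00 + $29,877.84 = $71,577.84
Referral share: 33% of $71,577.84 = $23,620.69; lead counsel retains $71,577.84 − $23,620.69 = $47,957.15.

$47,957.15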